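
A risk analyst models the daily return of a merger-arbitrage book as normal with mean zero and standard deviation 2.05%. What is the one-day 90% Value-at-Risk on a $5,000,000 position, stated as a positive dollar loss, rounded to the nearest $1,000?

At 90% one-sided, z = 1.282.
VaR = z·σ = 1.282 × 2.05% = 2.628%.
On $5,000,000: 0.02628 × $5,000,000 = $131,400.

$131,000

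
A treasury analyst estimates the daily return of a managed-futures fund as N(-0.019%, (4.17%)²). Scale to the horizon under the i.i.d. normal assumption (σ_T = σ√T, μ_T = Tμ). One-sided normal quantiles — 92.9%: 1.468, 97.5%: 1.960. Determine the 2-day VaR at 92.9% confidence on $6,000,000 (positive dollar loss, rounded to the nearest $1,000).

σ_{2d} = 4.17% × √2 = 5.897%; μ_{2d} = 2 × -0.019% = -0.038%.
VaR = −(-0.038%) + 1.468 × 5.897% = 8.695%.
On $6,000,000: 0.08695 × $6,000,000 = $521,700.

$522,000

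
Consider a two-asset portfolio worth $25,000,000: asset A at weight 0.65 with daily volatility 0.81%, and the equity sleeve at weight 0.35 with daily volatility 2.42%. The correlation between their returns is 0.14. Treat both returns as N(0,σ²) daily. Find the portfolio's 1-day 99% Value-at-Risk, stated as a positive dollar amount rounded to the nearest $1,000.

σ_p² = 0.65²·0.81² + 0.35²·2.42² + 2·0.14·0.65·0.35·0.81·2.42 = 1.1195 (%²).
σ_p = √1.1195 = 1.058%.
At 99%, z = 2.326.
VaR = 2.326 × 1.058% = 2.461%; on $25,000,000 that is $615,250.

$615,000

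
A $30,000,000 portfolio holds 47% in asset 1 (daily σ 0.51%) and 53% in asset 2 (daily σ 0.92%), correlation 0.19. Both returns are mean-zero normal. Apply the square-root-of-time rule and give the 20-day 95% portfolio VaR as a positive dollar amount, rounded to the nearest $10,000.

$1,290,000

σ_p = √(0.47²·0.51² + 0.53²·0.92² + 2·0.19·0.47·0.53·0.51·0.92) = 0.583%.
σ_{20d} = 0.583% × √20 = 2.607%.
z(95%) = 1.645.
VaR = 1.645 × 2.607% = 4.289%; on $30,000,000 that is $1,286,700.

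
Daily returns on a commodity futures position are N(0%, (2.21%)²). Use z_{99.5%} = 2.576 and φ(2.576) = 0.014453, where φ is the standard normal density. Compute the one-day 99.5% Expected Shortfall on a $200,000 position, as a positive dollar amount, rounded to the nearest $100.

$12,800

Tail multiplier: φ(z)/(1−α) = 0.014453 / 0.005 = 2.891.
ES = 2.21% × 2.891 = 6.389%.
On $200,000: 0.06389 × $200,000 = $12,778.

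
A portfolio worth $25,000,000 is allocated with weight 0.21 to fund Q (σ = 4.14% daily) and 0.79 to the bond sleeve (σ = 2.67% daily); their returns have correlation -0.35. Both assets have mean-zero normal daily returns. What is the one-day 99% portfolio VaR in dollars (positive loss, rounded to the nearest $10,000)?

σ_p² = 0.21²·4.14² + 0.79²·2.67² + 2·-0.35·0.21·0.79·4.14·2.67 = 3.9213 (%²).
σ_p = √3.9213 = 1.980%.
At 99%, z = 2.326.
VaR = 2.326 × 1.980% = 4.605%; on $25,000,000 that is $1,151,250.

$1,150,000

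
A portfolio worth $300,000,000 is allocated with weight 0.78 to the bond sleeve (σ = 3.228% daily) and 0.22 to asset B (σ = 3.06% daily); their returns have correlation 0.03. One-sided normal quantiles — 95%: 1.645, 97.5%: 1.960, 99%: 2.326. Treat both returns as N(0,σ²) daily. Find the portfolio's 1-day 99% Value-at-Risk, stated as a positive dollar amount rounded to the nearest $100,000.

$18,300,000

σ_p² = 0.78²·3.228² + 0.22²·3.06² + 2·0.03·0.78·0.22·3.228·3.06 = 6.8944 (%²).
σ_p = √6.8944 = 2.626%.
VaR = 2.326 × 2.626% = 6.108%; on $300,000,000 that is $18,324,000.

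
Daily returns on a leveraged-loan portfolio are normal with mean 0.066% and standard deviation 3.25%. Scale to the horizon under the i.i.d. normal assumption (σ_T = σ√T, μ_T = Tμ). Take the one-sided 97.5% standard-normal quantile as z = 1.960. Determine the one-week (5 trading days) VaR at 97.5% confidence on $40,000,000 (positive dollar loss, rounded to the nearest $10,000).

$5,570,000

σ_{5d} = 3.25% × √5 = 7.267%; μ_{5d} = 5 × 0.066% = 0.330%.
VaR = −(0.330%) + 1.960 × 7.267% = 13.913%.
On $40,000,000: 0.13913 × $40,000,000 = $5,565,200.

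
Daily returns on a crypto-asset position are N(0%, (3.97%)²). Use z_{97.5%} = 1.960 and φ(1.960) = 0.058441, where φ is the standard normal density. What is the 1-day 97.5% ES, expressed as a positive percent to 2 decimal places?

Tail multiplier: φ(z)/(1−α) = 0.058441 / 0.025 = 2.338.
ES = 3.97% × 2.338 = 9.282%.

9.28%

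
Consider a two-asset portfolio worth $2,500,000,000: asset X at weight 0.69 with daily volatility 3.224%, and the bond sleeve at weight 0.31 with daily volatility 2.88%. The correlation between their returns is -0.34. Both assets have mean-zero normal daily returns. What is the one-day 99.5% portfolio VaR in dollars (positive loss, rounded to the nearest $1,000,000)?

σ_p² = 0.69²·3.224² + 0.31²·2.88² + 2·-0.34·0.69·0.31·3.224·2.88 = 4.3952 (%²).
σ_p = √4.3952 = 2.096%.
At 99.5%, z = 2.576.
VaR = 2.576 × 2.096% = 5.399%; on $2,500,000,000 that is $134,975,000.

$135,000,000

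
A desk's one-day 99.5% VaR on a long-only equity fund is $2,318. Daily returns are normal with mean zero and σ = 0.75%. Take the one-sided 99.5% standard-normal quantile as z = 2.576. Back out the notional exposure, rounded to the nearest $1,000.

$120,000

VaR as a fraction of value: z·σ = 2.576 × 0.75% = 1.932%.
Position = $2,318 / 0.01932 = $119,979.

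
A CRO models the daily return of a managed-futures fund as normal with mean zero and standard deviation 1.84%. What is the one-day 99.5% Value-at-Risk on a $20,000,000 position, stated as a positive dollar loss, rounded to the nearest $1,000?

$948,000

At 99.5% one-sided, z = 2.576.
VaR = z·σ = 2.576 × 1.84% = 4.740%.
On $20,000,000: 0.04740 × $20,000,000 = $948,000.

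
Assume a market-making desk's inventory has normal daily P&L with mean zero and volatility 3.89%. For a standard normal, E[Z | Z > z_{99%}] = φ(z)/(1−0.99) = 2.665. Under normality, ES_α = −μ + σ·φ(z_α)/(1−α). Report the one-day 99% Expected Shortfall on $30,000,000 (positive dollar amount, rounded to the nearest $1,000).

$3,110,000

ES = 3.89% × 2.665 = 10.367%.
On $30,000,000: 0.10367 × $30,000,000 = $3,110,100.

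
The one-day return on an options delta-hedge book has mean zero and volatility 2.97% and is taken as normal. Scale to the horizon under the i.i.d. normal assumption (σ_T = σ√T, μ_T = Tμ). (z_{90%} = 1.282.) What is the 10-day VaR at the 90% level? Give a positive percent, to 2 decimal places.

σ_{10d} = 2.97% × √10 = 9.392%.
VaR = 1.282 × 9.392% = 12.041%.

12.04%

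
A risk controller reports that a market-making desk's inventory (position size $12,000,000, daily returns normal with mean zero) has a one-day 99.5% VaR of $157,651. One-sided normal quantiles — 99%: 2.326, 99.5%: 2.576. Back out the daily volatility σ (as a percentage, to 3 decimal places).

0.510%

VaR as a fraction: $157,651 / $12,000,000 = 1.314%.
σ = VaR / z = 1.314% / 2.576 = 0.510%.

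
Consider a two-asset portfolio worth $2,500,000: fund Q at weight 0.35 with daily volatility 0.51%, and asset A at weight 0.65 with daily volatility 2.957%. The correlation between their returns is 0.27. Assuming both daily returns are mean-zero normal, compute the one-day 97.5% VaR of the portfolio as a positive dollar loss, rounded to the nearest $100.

σ_p² = 0.35²·0.51² + 0.65²·2.957² + 2·0.27·0.35·0.65·0.51·2.957 = 3.9114 (%²).
σ_p = √3.9114 = 1.978%.
At 97.5%, z = 1.960.
VaR = 1.960 × 1.978% = 3.877%; on $2,500,000 that is $96,925.

$96,900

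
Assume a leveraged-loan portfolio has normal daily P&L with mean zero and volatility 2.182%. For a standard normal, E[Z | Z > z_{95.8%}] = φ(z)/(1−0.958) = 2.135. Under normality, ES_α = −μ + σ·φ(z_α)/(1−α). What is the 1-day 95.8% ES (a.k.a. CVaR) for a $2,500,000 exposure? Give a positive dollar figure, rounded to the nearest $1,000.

$116,000

ES = 2.182% × 2.135 = 4.659%.
On $2,500,000: 0.04659 × $2,500,000 = $116,475.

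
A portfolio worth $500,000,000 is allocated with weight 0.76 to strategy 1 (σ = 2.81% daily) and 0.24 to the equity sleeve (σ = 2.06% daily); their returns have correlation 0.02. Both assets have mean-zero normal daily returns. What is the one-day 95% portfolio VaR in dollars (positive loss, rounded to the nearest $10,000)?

σ_p² = 0.76²·2.81² + 0.24²·2.06² + 2·0.02·0.76·0.24·2.81·2.06 = 4.8475 (%²).
σ_p = √4.8475 = 2.202%.
At 95%, z = 1.645.
VaR = 1.645 × 2.202% = 3.622%; on $500,000,000 that is $18,110,000.

$18,110,000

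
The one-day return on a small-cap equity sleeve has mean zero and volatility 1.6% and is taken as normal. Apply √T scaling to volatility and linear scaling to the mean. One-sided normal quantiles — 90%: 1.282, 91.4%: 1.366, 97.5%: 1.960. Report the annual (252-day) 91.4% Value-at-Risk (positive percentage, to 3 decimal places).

34.695%

σ_{252d} = 1.6% × √252 = 25.399%.
VaR = 1.366 × 25.399% = 34.695%.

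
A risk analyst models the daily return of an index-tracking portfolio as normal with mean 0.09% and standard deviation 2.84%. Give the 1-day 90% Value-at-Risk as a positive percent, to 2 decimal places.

3.55%

At 90% one-sided, z = 1.282.
VaR = −μ + z·σ = −(0.09%) + 1.282 × 2.84% = 3.551%.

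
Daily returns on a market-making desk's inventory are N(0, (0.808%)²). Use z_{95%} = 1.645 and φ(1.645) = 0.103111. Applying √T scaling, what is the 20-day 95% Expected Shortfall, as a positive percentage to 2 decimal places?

7.45%

σ_{20d} = 0.808% × √20 = 3.613%.
ES multiplier = φ(z)/(1−α) = 0.103111/0.05 = 2.062.
ES = 3.613% × 2.062 = 7.450%.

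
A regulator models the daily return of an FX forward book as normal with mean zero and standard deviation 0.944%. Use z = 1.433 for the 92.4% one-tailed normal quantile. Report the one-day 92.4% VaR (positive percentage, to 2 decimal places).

1.35%

VaR = z·σ = 1.433 × 0.944% = 1.353%.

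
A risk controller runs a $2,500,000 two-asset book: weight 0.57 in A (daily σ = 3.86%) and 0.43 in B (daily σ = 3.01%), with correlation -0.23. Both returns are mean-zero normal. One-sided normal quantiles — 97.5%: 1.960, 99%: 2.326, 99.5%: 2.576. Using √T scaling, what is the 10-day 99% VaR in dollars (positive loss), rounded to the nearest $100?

σ_p = √(0.57²·3.86² + 0.43²·3.01² + 2·-0.23·0.57·0.43·3.86·3.01) = 2.282%.
σ_{10d} = 2.282% × √10 = 7.216%.
VaR = 2.326 × 7.216% = 16.784%; on $2,500,000 that is $419,600.

$419,600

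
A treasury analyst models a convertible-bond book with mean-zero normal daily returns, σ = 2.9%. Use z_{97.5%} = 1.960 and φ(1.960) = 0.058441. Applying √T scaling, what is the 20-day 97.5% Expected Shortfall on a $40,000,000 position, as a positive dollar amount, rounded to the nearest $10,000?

σ_{20d} = 2.9% × √20 = 12.969%.
ES multiplier = φ(z)/(1−α) = 0.058441/0.025 = 2.338.
ES = 12.969% × 2.338 = 30.322%; on $40,000,000: $12,128,800.

$12,130,000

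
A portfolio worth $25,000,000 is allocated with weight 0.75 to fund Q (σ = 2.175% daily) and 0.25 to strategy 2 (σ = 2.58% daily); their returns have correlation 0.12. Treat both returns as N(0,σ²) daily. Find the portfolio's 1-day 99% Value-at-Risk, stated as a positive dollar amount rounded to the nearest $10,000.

σ_p² = 0.75²·2.175² + 0.25²·2.58² + 2·0.12·0.75·0.25·2.175·2.58 = 3.3295 (%²).
σ_p = √3.3295 = 1.825%.
At 99%, z = 2.326.
VaR = 2.326 × 1.825% = 4.245%; on $25,000,000 that is $1,061,250.

$1,060,000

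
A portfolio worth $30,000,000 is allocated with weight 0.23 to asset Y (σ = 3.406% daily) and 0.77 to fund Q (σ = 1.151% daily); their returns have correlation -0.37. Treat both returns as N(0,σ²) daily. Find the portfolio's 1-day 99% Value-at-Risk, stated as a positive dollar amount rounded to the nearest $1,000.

$657,000

σ_p² = 0.23²·3.406² + 0.77²·1.151² + 2·-0.37·0.23·0.77·3.406·1.151 = 0.8854 (%²).
σ_p = √0.8854 = 0.941%.
At 99%, z = 2.326.
VaR = 2.326 × 0.941% = 2.189%; on $30,000,000 that is $656,700.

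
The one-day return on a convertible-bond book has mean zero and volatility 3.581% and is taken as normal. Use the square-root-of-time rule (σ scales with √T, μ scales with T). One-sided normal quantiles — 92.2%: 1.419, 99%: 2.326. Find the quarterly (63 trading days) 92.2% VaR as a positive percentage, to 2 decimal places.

40.33%

σ_{63d} = 3.581% × √63 = 28.423%.
VaR = 1.419 × 28.423% = 40.332%.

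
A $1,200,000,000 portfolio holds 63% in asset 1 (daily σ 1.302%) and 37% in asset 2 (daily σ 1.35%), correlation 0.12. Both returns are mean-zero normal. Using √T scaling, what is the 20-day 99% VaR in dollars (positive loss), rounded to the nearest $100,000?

$126,100,000

σ_p = √(0.63²·1.302² + 0.37²·1.35² + 2·0.12·0.63·0.37·1.302·1.35) = 1.010%.
σ_{20d} = 1.010% × √20 = 4.517%.
z(99%) = 2.326.
VaR = 2.326 × 4.517% = 10.507%; on $1,200,000,000 that is $126,084,000.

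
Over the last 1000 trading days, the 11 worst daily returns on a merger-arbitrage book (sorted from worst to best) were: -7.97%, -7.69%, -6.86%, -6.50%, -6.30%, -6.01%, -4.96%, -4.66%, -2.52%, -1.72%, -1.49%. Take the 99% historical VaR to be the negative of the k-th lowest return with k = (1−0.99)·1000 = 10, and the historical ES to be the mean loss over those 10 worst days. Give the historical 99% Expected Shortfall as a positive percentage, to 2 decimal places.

5.52%

The 10 worst returns sum to -55.19%.
ES = −(-55.19%) / 10 = 5.519% ≈ 5.52%.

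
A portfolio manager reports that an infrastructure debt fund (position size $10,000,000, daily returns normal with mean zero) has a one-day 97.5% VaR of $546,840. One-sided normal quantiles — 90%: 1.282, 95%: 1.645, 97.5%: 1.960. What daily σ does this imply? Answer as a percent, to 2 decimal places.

VaR as a fraction: $546,840 / $10,000,000 = 5.468%.
σ = VaR / z = 5.468% / 1.960 = 2.790%.

2.79%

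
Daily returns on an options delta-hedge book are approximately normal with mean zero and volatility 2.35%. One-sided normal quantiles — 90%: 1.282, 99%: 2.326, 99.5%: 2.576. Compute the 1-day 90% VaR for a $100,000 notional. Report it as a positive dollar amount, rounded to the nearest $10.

VaR = z·σ = 1.282 × 2.35% = 3.013%.
On $100,000: 0.03013 × $100,000 = $3,013.

$3,010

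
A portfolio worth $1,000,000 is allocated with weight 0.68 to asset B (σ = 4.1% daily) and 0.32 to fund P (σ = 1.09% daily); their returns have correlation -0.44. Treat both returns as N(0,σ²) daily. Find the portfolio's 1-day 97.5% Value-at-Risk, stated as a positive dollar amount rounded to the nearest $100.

σ_p² = 0.68²·4.1² + 0.32²·1.09² + 2·-0.44·0.68·0.32·4.1·1.09 = 7.0388 (%²).
σ_p = √7.0388 = 2.653%.
At 97.5%, z = 1.960.
VaR = 1.960 × 2.653% = 5.200%; on $1,000,000 that is $52,000.

$52,000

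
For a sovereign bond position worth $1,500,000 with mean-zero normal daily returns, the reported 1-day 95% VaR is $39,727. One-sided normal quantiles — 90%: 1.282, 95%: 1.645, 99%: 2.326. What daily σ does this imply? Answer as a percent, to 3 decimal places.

1.610%

VaR as a fraction: $39,727 / $1,500,000 = 2.648%.
σ = VaR / z = 2.648% / 1.645 = 1.610%.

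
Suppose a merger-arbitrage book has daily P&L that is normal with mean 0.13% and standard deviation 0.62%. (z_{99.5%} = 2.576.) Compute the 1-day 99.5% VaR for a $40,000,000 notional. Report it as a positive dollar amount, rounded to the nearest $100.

VaR = −μ + z·σ = −(0.13%) + 2.576 × 0.62% = 1.467%.
On $40,000,000: 0.01467 × $40,000,000 = $586,800.

$586,800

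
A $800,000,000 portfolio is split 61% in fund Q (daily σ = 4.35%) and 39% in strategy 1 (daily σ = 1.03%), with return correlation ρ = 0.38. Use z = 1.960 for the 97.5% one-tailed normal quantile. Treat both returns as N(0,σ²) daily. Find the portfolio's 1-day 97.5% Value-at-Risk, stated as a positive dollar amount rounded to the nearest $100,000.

$44,400,000

σ_p² = 0.61²·4.35² + 0.39²·1.03² + 2·0.38·0.61·0.39·4.35·1.03 = 8.0125 (%²).
σ_p = √8.0125 = 2.831%.
VaR = 1.960 × 2.831% = 5.549%; on $800,000,000 that is $44,392,000.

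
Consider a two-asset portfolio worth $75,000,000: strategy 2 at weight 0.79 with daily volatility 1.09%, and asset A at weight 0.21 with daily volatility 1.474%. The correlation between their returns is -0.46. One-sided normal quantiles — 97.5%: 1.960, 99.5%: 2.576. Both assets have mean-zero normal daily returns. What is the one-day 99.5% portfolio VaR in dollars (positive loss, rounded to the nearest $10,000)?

σ_p² = 0.79²·1.09² + 0.21²·1.474² + 2·-0.46·0.79·0.21·1.09·1.474 = 0.5921 (%²).
σ_p = √0.5921 = 0.769%.
VaR = 2.576 × 0.769% = 1.981%; on $75,000,000 that is $1,485,750.

$1,490,000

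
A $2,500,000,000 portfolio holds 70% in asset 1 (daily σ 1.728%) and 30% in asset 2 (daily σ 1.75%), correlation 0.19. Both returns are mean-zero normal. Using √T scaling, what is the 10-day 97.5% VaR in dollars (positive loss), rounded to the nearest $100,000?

σ_p = √(0.7²·1.728² + 0.3²·1.75² + 2·0.19·0.7·0.3·1.728·1.75) = 1.407%.
σ_{10d} = 1.407% × √10 = 4.449%.
z(97.5%) = 1.960.
VaR = 1.960 × 4.449% = 8.720%; on $2,500,000,000 that is $218,000,000.

$218,000,000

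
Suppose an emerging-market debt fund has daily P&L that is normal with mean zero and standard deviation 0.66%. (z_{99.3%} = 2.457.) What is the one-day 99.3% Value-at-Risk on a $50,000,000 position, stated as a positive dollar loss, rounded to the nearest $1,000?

VaR = z·σ = 2.457 × 0.66% = 1.622%.
On $50,000,000: 0.01622 × $50,000,000 = $811,000.

$811,000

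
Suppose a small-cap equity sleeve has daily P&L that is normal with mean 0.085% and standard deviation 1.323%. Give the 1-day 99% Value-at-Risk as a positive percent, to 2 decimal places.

2.99%

At 99% one-sided, z = 2.326.
VaR = −μ + z·σ = −(0.085%) + 2.326 × 1.323% = 2.992%.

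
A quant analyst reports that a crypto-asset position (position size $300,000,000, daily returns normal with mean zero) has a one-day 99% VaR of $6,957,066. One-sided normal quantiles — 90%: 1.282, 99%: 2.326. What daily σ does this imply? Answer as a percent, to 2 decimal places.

VaR as a fraction: $6,957,066 / $300,000,000 = 2.319%.
σ = VaR / z = 2.319% / 2.326 = 0.997%.

1.00%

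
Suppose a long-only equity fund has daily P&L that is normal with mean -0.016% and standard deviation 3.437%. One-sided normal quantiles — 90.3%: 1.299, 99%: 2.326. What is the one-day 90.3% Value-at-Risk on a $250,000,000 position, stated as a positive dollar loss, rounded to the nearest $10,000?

VaR = −μ + z·σ = −(-0.016%) + 1.299 × 3.437% = 4.481%.
On $250,000,000: 0.04481 × $250,000,000 = $11,202,500.

$11,200,000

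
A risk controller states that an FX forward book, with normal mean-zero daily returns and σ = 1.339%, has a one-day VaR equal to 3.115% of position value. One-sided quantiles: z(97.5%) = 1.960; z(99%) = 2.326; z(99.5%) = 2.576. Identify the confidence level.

Implied z = VaR/σ = 3.115 / 1.339 = 2.326.
This matches z(99%) = 2.326.

99%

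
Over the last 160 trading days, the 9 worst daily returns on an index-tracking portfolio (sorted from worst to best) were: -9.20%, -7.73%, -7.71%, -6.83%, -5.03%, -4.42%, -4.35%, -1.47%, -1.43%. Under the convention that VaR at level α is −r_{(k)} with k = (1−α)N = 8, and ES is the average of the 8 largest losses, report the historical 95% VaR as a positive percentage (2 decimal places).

k = 8; the 8th lowest return is -1.47%, so VaR = 1.47%.

1.47%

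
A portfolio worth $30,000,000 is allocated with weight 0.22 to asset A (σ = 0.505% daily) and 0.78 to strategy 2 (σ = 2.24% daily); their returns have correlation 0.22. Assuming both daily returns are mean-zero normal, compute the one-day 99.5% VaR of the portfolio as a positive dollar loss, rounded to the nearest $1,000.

$1,372,000

σ_p² = 0.22²·0.505² + 0.78²·2.24² + 2·0.22·0.22·0.78·0.505·2.24 = 3.1505 (%²).
σ_p = √3.1505 = 1.775%.
At 99.5%, z = 2.576.
VaR = 2.576 × 1.775% = 4.572%; on $30,000,000 that is $1,371,600.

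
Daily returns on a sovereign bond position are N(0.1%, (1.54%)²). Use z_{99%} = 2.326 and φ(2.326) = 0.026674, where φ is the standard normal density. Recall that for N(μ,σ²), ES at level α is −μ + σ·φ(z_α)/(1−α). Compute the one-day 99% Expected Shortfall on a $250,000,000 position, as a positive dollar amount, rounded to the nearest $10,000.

Tail multiplier: φ(z)/(1−α) = 0.026674 / 0.01 = 2.667.
ES = −(0.1%) + 1.54% × 2.667 = 4.007%.
On $250,000,000: 0.04007 × $250,000,000 = $10,017,500.

$10,020,000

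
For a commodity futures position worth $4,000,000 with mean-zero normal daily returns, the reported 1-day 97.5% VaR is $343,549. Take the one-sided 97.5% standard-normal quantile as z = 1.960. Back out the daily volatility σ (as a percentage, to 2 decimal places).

VaR as a fraction: $343,549 / $4,000,000 = 8.589%.
σ = VaR / z = 8.589% / 1.960 = 4.382%.

4.38%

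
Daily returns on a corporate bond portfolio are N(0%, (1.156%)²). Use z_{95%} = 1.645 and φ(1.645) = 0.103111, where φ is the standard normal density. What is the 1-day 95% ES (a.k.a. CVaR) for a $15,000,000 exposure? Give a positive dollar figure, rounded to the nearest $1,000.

Tail multiplier: φ(z)/(1−α) = 0.103111 / 0.05 = 2.062.
ES = 1.156% × 2.062 = 2.384%.
On $15,000,000: 0.02384 × $15,000,000 = $357,600.

$358,000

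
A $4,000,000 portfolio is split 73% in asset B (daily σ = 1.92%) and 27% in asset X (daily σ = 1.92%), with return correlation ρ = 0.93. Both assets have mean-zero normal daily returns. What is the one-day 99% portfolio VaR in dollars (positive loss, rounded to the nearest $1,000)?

σ_p² = 0.73²·1.92² + 0.27²·1.92² + 2·0.93·0.73·0.27·1.92·1.92 = 3.5847 (%²).
σ_p = √3.5847 = 1.893%.
At 99%, z = 2.326.
VaR = 2.326 × 1.893% = 4.403%; on $4,000,000 that is $176,120.

$176,000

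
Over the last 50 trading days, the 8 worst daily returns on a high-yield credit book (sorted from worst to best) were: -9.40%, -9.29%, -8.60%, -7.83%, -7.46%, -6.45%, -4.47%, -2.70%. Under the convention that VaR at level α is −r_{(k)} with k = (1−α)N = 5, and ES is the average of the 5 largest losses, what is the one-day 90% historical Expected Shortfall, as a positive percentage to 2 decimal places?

8.52%

The 5 worst returns sum to -42.58%.
ES = −(-42.58%) / 5 = 8.516% ≈ 8.52%.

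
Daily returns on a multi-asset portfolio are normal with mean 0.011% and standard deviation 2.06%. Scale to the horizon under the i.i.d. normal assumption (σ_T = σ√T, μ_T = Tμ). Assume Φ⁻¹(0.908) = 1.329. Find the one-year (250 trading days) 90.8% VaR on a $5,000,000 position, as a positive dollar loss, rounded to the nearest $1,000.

σ_{250d} = 2.06% × √250 = 32.571%; μ_{250d} = 250 × 0.011% = 2.750%.
VaR = −(2.750%) + 1.329 × 32.571% = 40.537%.
On $5,000,000: 0.40537 × $5,000,000 = $2,026,850.

$2,027,000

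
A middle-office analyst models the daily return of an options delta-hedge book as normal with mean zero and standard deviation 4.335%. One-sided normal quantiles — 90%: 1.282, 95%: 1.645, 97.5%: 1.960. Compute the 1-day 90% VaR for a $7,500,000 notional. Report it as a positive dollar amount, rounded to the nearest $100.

VaR = z·σ = 1.282 × 4.335% = 5.557%.
On $7,500,000: 0.05557 × $7,500,000 = $416,775.

$416,800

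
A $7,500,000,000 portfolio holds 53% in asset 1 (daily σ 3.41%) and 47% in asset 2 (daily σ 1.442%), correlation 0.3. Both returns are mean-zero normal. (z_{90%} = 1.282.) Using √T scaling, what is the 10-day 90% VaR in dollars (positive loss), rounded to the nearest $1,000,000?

σ_p = √(0.53²·3.41² + 0.47²·1.442² + 2·0.3·0.53·0.47·3.41·1.442) = 2.112%.
σ_{10d} = 2.112% × √10 = 6.679%.
VaR = 1.282 × 6.679% = 8.562%; on $7,500,000,000 that is $642,150,000.

$642,000,000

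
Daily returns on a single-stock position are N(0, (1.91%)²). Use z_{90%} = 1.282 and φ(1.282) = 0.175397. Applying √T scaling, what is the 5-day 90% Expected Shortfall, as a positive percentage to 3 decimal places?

σ_{5d} = 1.91% × √5 = 4.271%.
ES multiplier = φ(z)/(1−α) = 0.175397/0.1 = 1.754.
ES = 4.271% × 1.754 = 7.491%.

7.491%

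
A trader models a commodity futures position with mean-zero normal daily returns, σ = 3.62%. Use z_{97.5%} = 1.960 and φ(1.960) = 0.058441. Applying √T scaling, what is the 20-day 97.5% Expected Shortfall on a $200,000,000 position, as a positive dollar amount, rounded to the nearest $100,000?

σ_{20d} = 3.62% × √20 = 16.189%.
ES multiplier = φ(z)/(1−α) = 0.058441/0.025 = 2.338.
ES = 16.189% × 2.338 = 37.850%; on $200,000,000: $75,700,000.

$75,700,000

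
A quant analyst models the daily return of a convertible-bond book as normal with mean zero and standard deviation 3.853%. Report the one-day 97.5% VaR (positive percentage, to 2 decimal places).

At 97.5% one-sided, z = 1.960.
VaR = z·σ = 1.960 × 3.853% = 7.552%.

7.55%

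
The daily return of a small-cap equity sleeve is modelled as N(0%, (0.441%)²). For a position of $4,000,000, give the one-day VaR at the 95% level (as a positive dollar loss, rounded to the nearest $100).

At 95% one-sided, z = 1.645.
VaR = z·σ = 1.645 × 0.441% = 0.725%.
On $4,000,000: 0.00725 × $4,000,000 = $29,000.

$29,000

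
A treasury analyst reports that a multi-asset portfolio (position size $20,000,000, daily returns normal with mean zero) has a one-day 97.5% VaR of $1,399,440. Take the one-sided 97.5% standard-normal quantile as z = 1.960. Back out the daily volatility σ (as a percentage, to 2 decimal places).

3.57%

VaR as a fraction: $1,399,440 / $20,000,000 = 6.997%.
σ = VaR / z = 6.997% / 1.960 = 3.570%.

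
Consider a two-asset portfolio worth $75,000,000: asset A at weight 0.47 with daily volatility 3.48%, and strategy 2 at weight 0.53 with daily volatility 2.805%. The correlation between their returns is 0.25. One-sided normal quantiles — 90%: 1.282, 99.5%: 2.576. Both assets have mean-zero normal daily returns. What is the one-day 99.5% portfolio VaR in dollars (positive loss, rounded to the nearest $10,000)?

σ_p² = 0.47²·3.48² + 0.53²·2.805² + 2·0.25·0.47·0.53·3.48·2.805 = 6.1011 (%²).
σ_p = √6.1011 = 2.470%.
VaR = 2.576 × 2.470% = 6.363%; on $75,000,000 that is $4,772,250.

$4,770,000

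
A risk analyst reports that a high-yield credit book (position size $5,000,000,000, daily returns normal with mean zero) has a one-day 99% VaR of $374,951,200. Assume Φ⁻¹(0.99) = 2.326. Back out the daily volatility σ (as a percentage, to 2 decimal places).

VaR as a fraction: $374,951,200 / $5,000,000,000 = 7.499%.
σ = VaR / z = 7.499% / 2.326 = 3.224%.

3.22%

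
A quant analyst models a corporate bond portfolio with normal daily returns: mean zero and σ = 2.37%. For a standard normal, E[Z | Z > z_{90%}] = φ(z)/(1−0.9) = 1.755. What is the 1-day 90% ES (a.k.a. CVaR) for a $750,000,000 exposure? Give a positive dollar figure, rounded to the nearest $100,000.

ES = 2.37% × 1.755 = 4.159%.
On $750,000,000: 0.04159 × $750,000,000 = $31,192,500.

$31,200,000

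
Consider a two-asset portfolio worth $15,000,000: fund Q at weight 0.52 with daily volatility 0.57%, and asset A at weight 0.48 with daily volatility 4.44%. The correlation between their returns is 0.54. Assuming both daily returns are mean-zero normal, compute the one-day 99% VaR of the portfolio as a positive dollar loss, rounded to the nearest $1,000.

σ_p² = 0.52²·0.57² + 0.48²·4.44² + 2·0.54·0.52·0.48·0.57·4.44 = 5.3121 (%²).
σ_p = √5.3121 = 2.305%.
At 99%, z = 2.326.
VaR = 2.326 × 2.305% = 5.361%; on $15,000,000 that is $804,150.

$804,000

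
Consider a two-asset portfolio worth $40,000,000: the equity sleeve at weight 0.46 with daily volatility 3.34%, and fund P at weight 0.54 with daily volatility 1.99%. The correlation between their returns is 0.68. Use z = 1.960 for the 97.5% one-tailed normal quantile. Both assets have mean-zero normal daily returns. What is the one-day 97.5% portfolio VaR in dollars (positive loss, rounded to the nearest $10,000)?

$1,880,000

σ_p² = 0.46²·3.34² + 0.54²·1.99² + 2·0.68·0.46·0.54·3.34·1.99 = 5.7607 (%²).
σ_p = √5.7607 = 2.400%.
VaR = 1.960 × 2.400% = 4.704%; on $40,000,000 that is $1,881,600.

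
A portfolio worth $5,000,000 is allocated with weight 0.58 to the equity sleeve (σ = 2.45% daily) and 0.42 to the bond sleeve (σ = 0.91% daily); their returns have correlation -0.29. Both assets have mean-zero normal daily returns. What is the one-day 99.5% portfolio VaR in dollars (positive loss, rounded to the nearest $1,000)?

$175,000

σ_p² = 0.58²·2.45² + 0.42²·0.91² + 2·-0.29·0.58·0.42·2.45·0.91 = 1.8503 (%²).
σ_p = √1.8503 = 1.360%.
At 99.5%, z = 2.576.
VaR = 2.576 × 1.360% = 3.503%; on $5,000,000 that is $175,150.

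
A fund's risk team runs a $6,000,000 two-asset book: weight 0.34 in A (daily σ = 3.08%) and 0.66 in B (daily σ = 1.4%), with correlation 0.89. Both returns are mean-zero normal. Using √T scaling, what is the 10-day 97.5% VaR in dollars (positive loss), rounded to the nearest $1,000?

$713,000

σ_p = √(0.34²·3.08² + 0.66²·1.4² + 2·0.89·0.34·0.66·3.08·1.4) = 1.916%.
σ_{10d} = 1.916% × √10 = 6.059%.
z(97.5%) = 1.960.
VaR = 1.960 × 6.059% = 11.876%; on $6,000,000 that is $712,560.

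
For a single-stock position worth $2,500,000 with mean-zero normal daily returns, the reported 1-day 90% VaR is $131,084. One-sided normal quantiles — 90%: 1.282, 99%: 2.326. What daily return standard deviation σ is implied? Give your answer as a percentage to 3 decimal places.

VaR as a fraction: $131,084 / $2,500,000 = 5.243%.
σ = VaR / z = 5.243% / 1.282 = 4.090%.

4.090%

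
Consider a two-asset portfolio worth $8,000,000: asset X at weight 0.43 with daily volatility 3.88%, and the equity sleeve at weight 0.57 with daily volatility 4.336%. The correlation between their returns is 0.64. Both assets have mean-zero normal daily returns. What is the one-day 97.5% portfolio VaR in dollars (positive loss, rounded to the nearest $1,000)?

σ_p² = 0.43²·3.88² + 0.57²·4.336² + 2·0.64·0.43·0.57·3.88·4.336 = 14.1700 (%²).
σ_p = √14.1700 = 3.764%.
At 97.5%, z = 1.960.
VaR = 1.960 × 3.764% = 7.377%; on $8,000,000 that is $590,160.

$590,000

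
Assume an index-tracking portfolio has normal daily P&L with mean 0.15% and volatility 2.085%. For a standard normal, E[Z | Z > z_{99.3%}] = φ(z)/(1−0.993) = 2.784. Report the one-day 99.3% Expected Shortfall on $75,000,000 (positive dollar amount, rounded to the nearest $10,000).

ES = −(0.15%) + 2.085% × 2.784 = 5.655%.
On $75,000,000: 0.05655 × $75,000,000 = $4,241,250.

$4,240,000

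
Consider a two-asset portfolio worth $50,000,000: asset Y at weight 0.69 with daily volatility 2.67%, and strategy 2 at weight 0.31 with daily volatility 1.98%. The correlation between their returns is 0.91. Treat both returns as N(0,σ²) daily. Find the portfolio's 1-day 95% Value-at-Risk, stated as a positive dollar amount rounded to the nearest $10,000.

$1,990,000

σ_p² = 0.69²·2.67² + 0.31²·1.98² + 2·0.91·0.69·0.31·2.67·1.98 = 5.8289 (%²).
σ_p = √5.8289 = 2.414%.
At 95%, z = 1.645.
VaR = 1.645 × 2.414% = 3.971%; on $50,000,000 that is $1,985,500.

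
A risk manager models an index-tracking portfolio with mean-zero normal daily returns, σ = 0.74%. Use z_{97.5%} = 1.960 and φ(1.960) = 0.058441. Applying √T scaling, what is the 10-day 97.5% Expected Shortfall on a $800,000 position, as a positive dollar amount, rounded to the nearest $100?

$43,800

σ_{10d} = 0.74% × √10 = 2.340%.
ES multiplier = φ(z)/(1−α) = 0.058441/0.025 = 2.338.
ES = 2.340% × 2.338 = 5.471%; on $800,000: $43,768.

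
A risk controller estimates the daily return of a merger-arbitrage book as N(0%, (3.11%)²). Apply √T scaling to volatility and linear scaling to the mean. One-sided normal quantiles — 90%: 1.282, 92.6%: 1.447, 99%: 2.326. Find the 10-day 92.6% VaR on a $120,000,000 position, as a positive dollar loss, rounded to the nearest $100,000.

$17,100,000

σ_{10d} = 3.11% × √10 = 9.835%.
VaR = 1.447 × 9.835% = 14.231%.
On $120,000,000: 0.14231 × $120,000,000 = $17,077,200.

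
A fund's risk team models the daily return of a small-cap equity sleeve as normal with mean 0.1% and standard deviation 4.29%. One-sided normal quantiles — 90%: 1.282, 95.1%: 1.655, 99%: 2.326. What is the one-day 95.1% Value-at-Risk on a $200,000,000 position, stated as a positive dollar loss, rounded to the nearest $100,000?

$14,000,000

VaR = −μ + z·σ = −(0.1%) + 1.655 × 4.29% = 7.000%.
On $200,000,000: 0.07000 × $200,000,000 = $14,000,000.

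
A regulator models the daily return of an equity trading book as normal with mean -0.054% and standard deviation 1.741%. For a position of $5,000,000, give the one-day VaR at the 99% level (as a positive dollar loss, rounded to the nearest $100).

At 99% one-sided, z = 2.326.
VaR = −μ + z·σ = −(-0.054%) + 2.326 × 1.741% = 4.104%.
On $5,000,000: 0.04104 × $5,000,000 = $205,200.

$205,200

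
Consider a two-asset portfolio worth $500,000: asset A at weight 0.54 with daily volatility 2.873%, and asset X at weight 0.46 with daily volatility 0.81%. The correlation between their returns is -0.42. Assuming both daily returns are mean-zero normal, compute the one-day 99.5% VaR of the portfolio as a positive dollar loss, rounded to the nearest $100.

σ_p² = 0.54²·2.873² + 0.46²·0.81² + 2·-0.42·0.54·0.46·2.873·0.81 = 2.0602 (%²).
σ_p = √2.0602 = 1.435%.
At 99.5%, z = 2.576.
VaR = 2.576 × 1.435% = 3.697%; on $500,000 that is $18,485.

$18,500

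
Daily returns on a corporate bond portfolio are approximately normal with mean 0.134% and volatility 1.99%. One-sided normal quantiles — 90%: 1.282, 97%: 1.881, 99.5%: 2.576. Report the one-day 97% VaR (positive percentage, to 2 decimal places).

3.61%

VaR = −μ + z·σ = −(0.134%) + 1.881 × 1.99% = 3.609%.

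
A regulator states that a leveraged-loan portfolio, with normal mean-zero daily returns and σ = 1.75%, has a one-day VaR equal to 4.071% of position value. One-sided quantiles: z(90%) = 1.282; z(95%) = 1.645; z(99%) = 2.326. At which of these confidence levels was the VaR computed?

99%

Implied z = VaR/σ = 4.071 / 1.75 = 2.326.
This matches z(99%) = 2.326.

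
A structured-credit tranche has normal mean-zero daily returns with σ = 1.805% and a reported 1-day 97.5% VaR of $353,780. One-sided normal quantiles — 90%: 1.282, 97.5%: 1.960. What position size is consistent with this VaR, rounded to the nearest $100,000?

VaR as a fraction of value: z·σ = 1.960 × 1.805% = 3.5378%.
Position = $353,780 / 0.035378 = $10,000,000.

$10,000,000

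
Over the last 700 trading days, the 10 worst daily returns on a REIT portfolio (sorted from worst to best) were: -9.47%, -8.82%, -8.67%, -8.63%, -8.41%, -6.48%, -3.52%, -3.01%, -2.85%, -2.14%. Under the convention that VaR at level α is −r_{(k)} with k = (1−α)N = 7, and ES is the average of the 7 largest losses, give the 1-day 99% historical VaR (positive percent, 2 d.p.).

k = 7; the 7th lowest return is -3.52%, so VaR = 3.52%.

3.52%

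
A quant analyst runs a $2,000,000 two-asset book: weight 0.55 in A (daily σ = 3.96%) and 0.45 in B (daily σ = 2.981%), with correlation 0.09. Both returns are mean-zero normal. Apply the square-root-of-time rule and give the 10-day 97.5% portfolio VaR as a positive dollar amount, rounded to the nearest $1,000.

σ_p = √(0.55²·3.96² + 0.45²·2.981² + 2·0.09·0.55·0.45·3.96·2.981) = 2.659%.
σ_{10d} = 2.659% × √10 = 8.408%.
z(97.5%) = 1.960.
VaR = 1.960 × 8.408% = 16.480%; on $2,000,000 that is $329,600.

$330,000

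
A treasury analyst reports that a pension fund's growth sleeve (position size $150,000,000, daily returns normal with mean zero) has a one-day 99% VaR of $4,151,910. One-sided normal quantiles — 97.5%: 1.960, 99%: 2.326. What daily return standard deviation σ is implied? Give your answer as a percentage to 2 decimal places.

VaR as a fraction: $4,151,910 / $150,000,000 = 2.768%.
σ = VaR / z = 2.768% / 2.326 = 1.190%.

1.19%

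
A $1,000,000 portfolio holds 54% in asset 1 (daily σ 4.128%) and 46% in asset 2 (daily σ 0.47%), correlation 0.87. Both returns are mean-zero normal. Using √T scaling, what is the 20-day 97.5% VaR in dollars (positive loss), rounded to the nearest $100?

σ_p = √(0.54²·4.128² + 0.46²·0.47² + 2·0.87·0.54·0.46·4.128·0.47) = 2.420%.
σ_{20d} = 2.420% × √20 = 10.823%.
z(97.5%) = 1.960.
VaR = 1.960 × 10.823% = 21.213%; on $1,000,000 that is $212,130.

$212,100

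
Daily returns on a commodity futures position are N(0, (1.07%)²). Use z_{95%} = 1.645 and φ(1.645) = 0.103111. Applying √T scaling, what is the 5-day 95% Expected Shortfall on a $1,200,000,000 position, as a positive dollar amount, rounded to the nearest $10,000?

σ_{5d} = 1.07% × √5 = 2.393%.
ES multiplier = φ(z)/(1−α) = 0.103111/0.05 = 2.062.
ES = 2.393% × 2.062 = 4.934%; on $1,200,000,000: $59,208,000.

$59,210,000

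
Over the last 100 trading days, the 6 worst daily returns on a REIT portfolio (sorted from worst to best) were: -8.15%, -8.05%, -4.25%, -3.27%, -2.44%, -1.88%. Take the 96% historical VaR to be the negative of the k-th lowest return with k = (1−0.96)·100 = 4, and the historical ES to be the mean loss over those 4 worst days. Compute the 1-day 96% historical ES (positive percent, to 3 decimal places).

The 4 worst returns sum to -23.72%.
ES = −(-23.72%) / 4 = 5.93% ≈ 5.930%.

5.930%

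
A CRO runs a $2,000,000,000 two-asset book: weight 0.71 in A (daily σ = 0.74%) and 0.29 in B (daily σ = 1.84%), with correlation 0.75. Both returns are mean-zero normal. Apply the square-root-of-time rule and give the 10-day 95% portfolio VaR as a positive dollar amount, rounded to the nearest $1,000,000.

σ_p = √(0.71²·0.74² + 0.29²·1.84² + 2·0.75·0.71·0.29·0.74·1.84) = 0.991%.
σ_{10d} = 0.991% × √10 = 3.134%.
z(95%) = 1.645.
VaR = 1.645 × 3.134% = 5.155%; on $2,000,000,000 that is $103,100,000.

$103,000,000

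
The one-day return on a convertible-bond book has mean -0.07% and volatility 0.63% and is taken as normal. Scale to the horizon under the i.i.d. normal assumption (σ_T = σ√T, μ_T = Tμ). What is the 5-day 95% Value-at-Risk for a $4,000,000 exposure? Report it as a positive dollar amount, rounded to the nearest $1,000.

$107,000

At 95%, z = 1.645.
σ_{5d} = 0.63% × √5 = 1.409%; μ_{5d} = 5 × -0.07% = -0.350%.
VaR = −(-0.350%) + 1.645 × 1.409% = 2.668%.
On $4,000,000: 0.02668 × $4,000,000 = $106,720.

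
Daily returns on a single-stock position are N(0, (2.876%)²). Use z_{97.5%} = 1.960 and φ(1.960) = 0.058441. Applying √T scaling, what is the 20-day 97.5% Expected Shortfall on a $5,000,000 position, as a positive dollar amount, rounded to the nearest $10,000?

σ_{20d} = 2.876% × √20 = 12.862%.
ES multiplier = φ(z)/(1−α) = 0.058441/0.025 = 2.338.
ES = 12.862% × 2.338 = 30.071%; on $5,000,000: $1,503,550.

$1,500,000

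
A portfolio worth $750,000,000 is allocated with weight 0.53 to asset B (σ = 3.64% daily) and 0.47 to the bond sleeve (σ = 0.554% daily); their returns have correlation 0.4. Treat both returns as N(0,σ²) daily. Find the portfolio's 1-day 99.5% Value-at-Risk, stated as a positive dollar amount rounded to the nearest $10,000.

$39,550,000

σ_p² = 0.53²·3.64² + 0.47²·0.554² + 2·0.4·0.53·0.47·3.64·0.554 = 4.1915 (%²).
σ_p = √4.1915 = 2.047%.
At 99.5%, z = 2.576.
VaR = 2.576 × 2.047% = 5.273%; on $750,000,000 that is $39,547,500.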